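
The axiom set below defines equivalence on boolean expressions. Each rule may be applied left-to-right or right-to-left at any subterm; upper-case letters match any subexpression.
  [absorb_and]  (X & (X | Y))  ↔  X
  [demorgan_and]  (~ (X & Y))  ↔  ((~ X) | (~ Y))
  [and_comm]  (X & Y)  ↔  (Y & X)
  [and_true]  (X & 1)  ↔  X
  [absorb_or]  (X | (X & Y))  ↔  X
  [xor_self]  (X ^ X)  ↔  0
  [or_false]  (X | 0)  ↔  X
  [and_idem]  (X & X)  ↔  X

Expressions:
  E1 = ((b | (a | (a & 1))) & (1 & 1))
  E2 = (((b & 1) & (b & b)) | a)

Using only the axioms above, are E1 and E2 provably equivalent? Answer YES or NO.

YES

step 1: and_idem (→) rewrites (1 & 1) into 1, now ((b | (a | (a & 1))) & 1)
step 2: absorb_or (→) rewrites (a | (a & 1)) into a, now ((b | a) & 1)
step 3: and_true (→) rewrites ((b | a) & 1) into (b | a)
step 4: and_idem (←) rewrites b into (b & b), now ((b & b) | a)
step 5: and_true (←) rewrites b into (b & 1), now (((b & 1) & b) | a)
step 6: and_idem (←) rewrites b into (b & b), which is E2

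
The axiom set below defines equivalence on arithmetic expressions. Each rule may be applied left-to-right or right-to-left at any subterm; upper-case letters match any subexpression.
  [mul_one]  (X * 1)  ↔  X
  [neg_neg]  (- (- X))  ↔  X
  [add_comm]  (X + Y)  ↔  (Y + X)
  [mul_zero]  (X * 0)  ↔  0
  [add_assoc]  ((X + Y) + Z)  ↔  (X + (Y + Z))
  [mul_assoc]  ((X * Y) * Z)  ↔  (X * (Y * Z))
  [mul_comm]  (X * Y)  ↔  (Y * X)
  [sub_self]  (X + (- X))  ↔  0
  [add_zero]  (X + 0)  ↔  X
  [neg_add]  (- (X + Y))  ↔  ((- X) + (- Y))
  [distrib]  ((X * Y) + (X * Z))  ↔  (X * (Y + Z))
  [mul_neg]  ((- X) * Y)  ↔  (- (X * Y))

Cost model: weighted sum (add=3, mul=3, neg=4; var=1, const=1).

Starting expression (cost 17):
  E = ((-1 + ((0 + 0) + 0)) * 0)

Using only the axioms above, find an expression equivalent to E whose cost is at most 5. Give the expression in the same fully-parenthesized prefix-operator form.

(-1 * 0)   [cost 5]

(1) ((0 + 0) + 0)  =[add_zero →]=  (0 + 0)    ⊢ ((-1 + (0 + 0)) * 0)
(2) (0 + 0)  =[add_zero →]=  0    ⊢ ((-1 + 0) * 0)
(3) (-1 + 0)  =[add_zero →]=  -1    ⊢ cost 5, within 5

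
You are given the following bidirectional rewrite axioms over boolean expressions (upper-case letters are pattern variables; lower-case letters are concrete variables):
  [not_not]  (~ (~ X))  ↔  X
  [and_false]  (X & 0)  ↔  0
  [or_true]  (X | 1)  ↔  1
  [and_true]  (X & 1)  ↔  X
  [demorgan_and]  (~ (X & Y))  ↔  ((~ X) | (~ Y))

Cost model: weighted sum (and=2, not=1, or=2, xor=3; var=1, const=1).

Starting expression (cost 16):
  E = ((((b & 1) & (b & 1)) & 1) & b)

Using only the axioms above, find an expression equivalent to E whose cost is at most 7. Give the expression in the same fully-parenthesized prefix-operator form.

((b & b) & b)   [cost 7]

step 1: and_true (→) rewrites (b & 1) into b, now (((b & (b & 1)) & 1) & b)
step 2: and_true (→) rewrites (b & 1) into b, now (((b & b) & 1) & b)
step 3: and_true (→) rewrites ((b & b) & 1) into (b & b), reaching cost 7 (bound 7)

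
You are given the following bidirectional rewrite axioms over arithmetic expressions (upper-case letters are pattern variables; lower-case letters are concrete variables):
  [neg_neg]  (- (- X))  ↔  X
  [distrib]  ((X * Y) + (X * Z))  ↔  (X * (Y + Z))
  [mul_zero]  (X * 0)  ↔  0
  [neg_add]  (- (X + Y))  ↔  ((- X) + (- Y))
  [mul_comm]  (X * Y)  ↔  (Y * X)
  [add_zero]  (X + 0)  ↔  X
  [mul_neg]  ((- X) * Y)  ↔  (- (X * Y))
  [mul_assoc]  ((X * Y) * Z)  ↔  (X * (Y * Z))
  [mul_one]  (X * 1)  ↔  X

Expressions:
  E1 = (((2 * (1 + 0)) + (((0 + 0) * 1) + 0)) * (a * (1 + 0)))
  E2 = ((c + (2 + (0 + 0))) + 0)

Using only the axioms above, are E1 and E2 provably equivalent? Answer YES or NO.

The axioms are sound identities: if E1 ↔* E2 then E1 and E2 evaluate identically under any assignment.
Under a=0, c=0: E1 evaluates to 0, E2 to 2. Distinct ⇒ no rewrite sequence connects them.

NO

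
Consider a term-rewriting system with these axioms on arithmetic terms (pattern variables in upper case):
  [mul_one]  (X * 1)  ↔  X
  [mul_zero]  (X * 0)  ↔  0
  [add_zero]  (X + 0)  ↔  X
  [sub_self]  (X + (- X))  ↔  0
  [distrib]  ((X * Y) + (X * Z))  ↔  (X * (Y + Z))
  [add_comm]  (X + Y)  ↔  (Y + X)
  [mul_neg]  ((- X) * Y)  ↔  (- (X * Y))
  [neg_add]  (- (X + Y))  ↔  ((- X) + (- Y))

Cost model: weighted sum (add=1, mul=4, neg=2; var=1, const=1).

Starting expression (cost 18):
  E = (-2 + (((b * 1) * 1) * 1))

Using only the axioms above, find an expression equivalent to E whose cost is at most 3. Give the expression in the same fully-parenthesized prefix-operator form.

1. [mul_one →] (b * 1)  →  b;  E = (-2 + ((b * 1) * 1))
2. [mul_one →] ((b * 1) * 1)  →  (b * 1);  E = (-2 + (b * 1))
3. [mul_one →] (b * 1)  →  b;  cost 3 ≤ 3, done

(-2 + b)   [cost 3]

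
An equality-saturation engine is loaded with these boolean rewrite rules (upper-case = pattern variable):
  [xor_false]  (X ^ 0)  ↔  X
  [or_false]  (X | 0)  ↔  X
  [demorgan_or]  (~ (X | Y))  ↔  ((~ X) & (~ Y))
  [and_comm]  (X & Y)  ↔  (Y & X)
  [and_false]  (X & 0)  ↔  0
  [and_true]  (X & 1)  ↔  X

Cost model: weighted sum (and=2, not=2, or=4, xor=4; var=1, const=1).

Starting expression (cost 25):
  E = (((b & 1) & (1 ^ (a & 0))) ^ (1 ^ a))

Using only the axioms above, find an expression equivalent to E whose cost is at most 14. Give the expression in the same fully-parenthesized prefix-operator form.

((b & 1) ^ (1 ^ a))   [cost 14]

(1) (b & 1)  =[and_true →]=  b    ⊢ ((b & (1 ^ (a & 0))) ^ (1 ^ a))
(2) (a & 0)  =[and_false →]=  0    ⊢ ((b & (1 ^ 0)) ^ (1 ^ a))
(3) (1 ^ 0)  =[xor_false →]=  1    ⊢ cost 14, within 14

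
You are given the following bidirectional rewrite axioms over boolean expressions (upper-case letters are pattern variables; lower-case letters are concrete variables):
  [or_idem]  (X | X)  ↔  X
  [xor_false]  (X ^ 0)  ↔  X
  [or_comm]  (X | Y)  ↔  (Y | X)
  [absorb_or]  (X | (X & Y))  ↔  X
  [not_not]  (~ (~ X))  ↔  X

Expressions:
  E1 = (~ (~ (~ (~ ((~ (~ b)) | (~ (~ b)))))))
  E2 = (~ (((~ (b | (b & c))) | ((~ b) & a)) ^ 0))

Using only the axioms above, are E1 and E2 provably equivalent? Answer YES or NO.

YES

step 1: not_not (→) rewrites (~ (~ ((~ (~ b)) | (~ (~ b))))) into ((~ (~ b)) | (~ (~ b))), now (~ (~ ((~ (~ b)) | (~ (~ b)))))
step 2: or_idem (→) rewrites ((~ (~ b)) | (~ (~ b))) into (~ (~ b)), now (~ (~ (~ (~ b))))
step 3: not_not (→) rewrites (~ (~ b)) into b, now (~ (~ b))
step 4: absorb_or (←) rewrites (~ b) into ((~ b) | ((~ b) & a)), now (~ ((~ b) | ((~ b) & a)))
step 5: absorb_or (←) rewrites b into (b | (b & c)), now (~ ((~ (b | (b & c))) | ((~ b) & a)))
step 6: xor_false (←) rewrites ((~ (b | (b & c))) | ((~ b) & a)) into (((~ (b | (b & c))) | ((~ b) & a)) ^ 0), which is E2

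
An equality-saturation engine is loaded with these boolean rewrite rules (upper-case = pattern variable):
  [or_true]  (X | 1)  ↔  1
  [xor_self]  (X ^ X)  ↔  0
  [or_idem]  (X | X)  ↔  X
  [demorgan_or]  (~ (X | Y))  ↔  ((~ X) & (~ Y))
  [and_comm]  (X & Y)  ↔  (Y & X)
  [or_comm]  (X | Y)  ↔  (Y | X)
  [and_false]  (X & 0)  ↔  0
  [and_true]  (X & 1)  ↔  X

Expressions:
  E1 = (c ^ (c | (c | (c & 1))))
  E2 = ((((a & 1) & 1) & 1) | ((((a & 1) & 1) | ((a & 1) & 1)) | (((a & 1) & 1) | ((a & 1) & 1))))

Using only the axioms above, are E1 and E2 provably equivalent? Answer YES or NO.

The axioms are sound identities: if E1 ↔* E2 then E1 and E2 evaluate identically under any assignment.
Under a=1, c=0: E1 evaluates to 0, E2 to 1. Distinct ⇒ no rewrite sequence connects them.

NO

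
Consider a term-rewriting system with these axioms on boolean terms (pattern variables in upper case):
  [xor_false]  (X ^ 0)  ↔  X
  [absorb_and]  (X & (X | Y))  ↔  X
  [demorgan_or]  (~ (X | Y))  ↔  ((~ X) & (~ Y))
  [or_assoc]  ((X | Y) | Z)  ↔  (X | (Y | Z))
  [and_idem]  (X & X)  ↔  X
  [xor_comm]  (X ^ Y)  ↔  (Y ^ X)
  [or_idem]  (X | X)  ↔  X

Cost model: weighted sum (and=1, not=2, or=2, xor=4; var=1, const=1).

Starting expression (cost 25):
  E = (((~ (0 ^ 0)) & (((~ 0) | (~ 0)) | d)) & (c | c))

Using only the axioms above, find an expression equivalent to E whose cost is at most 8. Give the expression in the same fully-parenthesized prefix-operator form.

step 1: xor_false (→) rewrites (0 ^ 0) into 0, now (((~ 0) & (((~ 0) | (~ 0)) | d)) & (c | c))
step 2: or_idem (→) rewrites ((~ 0) | (~ 0)) into (~ 0), now (((~ 0) & ((~ 0) | d)) & (c | c))
step 3: absorb_and (→) rewrites ((~ 0) & ((~ 0) | d)) into (~ 0), reaching cost 8 (bound 8)

((~ 0) & (c | c))   [cost 8]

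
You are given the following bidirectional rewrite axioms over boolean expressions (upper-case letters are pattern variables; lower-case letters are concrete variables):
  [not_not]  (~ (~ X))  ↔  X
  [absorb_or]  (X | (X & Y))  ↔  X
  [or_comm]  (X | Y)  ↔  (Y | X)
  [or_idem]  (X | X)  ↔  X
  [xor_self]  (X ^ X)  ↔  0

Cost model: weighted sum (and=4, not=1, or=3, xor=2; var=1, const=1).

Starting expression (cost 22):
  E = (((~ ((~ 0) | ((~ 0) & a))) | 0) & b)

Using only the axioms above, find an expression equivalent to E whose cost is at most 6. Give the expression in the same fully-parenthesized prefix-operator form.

(0 & b)   [cost 6]

1. [absorb_or →] ((~ 0) | ((~ 0) & a))  →  (~ 0);  E = (((~ (~ 0)) | 0) & b)
2. [not_not →] (~ (~ 0))  →  0;  E = ((0 | 0) & b)
3. [or_idem →] (0 | 0)  →  0;  cost 6 ≤ 6, done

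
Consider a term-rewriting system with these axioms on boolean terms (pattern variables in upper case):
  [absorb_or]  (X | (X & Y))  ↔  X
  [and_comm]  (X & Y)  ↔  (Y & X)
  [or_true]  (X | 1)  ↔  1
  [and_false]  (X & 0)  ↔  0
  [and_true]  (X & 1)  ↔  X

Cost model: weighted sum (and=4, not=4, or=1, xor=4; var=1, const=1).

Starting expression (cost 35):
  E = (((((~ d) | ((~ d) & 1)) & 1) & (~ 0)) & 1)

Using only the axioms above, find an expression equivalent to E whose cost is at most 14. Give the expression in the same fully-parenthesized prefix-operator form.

((~ d) & (~ 0))   [cost 14]

step 1: absorb_or (→) rewrites ((~ d) | ((~ d) & 1)) into (~ d), now ((((~ d) & 1) & (~ 0)) & 1)
step 2: and_true (→) rewrites ((~ d) & 1) into (~ d), now (((~ d) & (~ 0)) & 1)
step 3: and_true (→) rewrites (((~ d) & (~ 0)) & 1) into ((~ d) & (~ 0)), reaching cost 14 (bound 14)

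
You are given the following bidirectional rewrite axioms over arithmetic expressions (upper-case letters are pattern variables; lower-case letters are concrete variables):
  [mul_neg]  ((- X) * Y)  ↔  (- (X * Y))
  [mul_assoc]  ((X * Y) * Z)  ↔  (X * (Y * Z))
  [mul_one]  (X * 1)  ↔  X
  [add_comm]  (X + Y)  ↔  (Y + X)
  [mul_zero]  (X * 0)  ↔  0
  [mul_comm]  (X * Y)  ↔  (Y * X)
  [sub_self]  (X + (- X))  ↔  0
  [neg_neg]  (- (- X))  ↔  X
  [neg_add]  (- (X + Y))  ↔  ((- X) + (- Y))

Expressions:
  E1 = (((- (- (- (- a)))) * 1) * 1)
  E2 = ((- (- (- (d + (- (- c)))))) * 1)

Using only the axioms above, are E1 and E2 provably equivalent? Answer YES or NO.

NO

The axioms are sound identities: if E1 ↔* E2 then E1 and E2 evaluate identically under any assignment.
Under a=0, c=0, d=1: E1 evaluates to 0, E2 to -1. Distinct ⇒ no rewrite sequence connects them.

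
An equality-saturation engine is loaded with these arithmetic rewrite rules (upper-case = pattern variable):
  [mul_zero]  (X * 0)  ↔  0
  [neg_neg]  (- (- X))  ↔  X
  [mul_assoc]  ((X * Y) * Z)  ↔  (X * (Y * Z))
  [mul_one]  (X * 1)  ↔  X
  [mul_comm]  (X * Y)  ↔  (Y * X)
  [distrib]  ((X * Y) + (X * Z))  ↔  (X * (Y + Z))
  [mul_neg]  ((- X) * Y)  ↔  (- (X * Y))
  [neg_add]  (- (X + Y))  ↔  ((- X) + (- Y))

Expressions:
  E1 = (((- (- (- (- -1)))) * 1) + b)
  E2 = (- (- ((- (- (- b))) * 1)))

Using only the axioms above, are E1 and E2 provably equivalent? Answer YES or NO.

The axioms are sound identities: if E1 ↔* E2 then E1 and E2 evaluate identically under any assignment.
Under b=0: E1 evaluates to -1, E2 to 0. Distinct ⇒ no rewrite sequence connects them.

NO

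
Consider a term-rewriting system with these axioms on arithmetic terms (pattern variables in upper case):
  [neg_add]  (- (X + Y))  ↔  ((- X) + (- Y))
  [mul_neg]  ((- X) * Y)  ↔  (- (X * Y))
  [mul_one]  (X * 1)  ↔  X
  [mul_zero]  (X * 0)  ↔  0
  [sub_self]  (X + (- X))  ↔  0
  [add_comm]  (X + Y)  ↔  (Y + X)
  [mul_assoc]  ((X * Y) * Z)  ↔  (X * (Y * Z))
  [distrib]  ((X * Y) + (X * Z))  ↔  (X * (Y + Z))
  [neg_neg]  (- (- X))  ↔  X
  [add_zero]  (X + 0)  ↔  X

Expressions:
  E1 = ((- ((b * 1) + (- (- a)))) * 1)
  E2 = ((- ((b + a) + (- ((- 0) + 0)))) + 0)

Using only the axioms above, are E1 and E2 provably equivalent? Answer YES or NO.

YES

(1) (- (- a))  =[neg_neg →]=  a    ⊢ ((- ((b * 1) + a)) * 1)
(2) ((- ((b * 1) + a)) * 1)  =[mul_one →]=  (- ((b * 1) + a))
(3) (b * 1)  =[mul_one →]=  b    ⊢ (- (b + a))
(4) (- (b + a))  =[add_zero ←]=  ((- (b + a)) + 0)
(5) (b + a)  =[add_zero ←]=  ((b + a) + 0)    ⊢ ((- ((b + a) + 0)) + 0)
(6) 0  =[neg_neg ←]=  (- (- 0))    ⊢ ((- ((b + a) + (- (- 0)))) + 0)
(7) (- 0)  =[add_zero ←]=  ((- 0) + 0)    ⊢ E2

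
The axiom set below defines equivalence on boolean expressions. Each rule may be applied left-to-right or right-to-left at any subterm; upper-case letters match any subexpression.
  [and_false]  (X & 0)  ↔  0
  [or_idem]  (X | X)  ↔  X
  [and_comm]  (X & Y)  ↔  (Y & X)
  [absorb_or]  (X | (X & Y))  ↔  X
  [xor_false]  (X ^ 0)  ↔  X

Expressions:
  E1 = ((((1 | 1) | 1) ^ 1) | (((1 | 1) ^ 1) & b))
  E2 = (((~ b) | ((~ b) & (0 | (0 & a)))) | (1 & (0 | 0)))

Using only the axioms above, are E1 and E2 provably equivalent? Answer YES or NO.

The axioms are sound identities: if E1 ↔* E2 then E1 and E2 evaluate identically under any assignment.
Under a=0, b=0: E1 evaluates to 0, E2 to 1. Distinct ⇒ no rewrite sequence connects them.

NO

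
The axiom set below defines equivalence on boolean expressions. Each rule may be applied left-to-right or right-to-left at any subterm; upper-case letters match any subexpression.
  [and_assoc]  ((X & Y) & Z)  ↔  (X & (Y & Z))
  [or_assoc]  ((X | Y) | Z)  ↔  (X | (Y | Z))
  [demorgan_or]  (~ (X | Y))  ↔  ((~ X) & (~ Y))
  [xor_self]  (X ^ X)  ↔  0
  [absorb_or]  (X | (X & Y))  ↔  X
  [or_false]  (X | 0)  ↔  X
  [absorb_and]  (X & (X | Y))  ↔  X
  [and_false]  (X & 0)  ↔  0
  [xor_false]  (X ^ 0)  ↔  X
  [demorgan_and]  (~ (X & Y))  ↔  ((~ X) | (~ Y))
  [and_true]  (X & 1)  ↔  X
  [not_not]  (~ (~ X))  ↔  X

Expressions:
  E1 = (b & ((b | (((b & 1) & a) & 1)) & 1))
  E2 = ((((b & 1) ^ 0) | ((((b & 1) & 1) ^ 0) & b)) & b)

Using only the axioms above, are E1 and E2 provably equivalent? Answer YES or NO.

1. [and_true →] (b & 1)  →  b;  E1 = (b & ((b | ((b & a) & 1)) & 1))
2. [and_true →] ((b & a) & 1)  →  (b & a);  E1 = (b & ((b | (b & a)) & 1))
3. [absorb_or →] (b | (b & a))  →  b;  E1 = (b & (b & 1))
4. [and_true →] (b & 1)  →  b;  E1 = (b & b)
5. [xor_false ←] b  →  (b ^ 0);  E1 = ((b ^ 0) & b)
6. [and_true ←] b  →  (b & 1);  E1 = (((b & 1) ^ 0) & b)
7. [absorb_or ←] ((b & 1) ^ 0)  →  (((b & 1) ^ 0) | (((b & 1) ^ 0) & b));  E1 = ((((b & 1) ^ 0) | (((b & 1) ^ 0) & b)) & b)
8. [and_true ←] (b & 1)  →  ((b & 1) & 1);  this is E2

YES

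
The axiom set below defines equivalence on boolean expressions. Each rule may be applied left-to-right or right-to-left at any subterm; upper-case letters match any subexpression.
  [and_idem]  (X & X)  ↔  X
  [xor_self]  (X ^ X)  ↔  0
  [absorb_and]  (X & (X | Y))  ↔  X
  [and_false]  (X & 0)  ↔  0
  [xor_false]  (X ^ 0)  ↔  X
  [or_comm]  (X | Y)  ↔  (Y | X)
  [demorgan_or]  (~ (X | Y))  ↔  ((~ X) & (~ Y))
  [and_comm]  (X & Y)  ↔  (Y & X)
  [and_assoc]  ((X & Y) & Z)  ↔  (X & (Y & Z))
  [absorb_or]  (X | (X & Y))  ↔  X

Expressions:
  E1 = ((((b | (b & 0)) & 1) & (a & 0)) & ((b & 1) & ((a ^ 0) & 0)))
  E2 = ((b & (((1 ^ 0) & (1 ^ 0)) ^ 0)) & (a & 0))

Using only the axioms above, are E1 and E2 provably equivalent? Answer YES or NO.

(1) (b | (b & 0))  =[absorb_or →]=  b    ⊢ (((b & 1) & (a & 0)) & ((b & 1) & ((a ^ 0) & 0)))
(2) (a ^ 0)  =[xor_false →]=  a    ⊢ (((b & 1) & (a & 0)) & ((b & 1) & (a & 0)))
(3) (((b & 1) & (a & 0)) & ((b & 1) & (a & 0)))  =[and_idem →]=  ((b & 1) & (a & 0))
(4) 1  =[xor_false ←]=  (1 ^ 0)    ⊢ ((b & (1 ^ 0)) & (a & 0))
(5) (1 ^ 0)  =[and_idem ←]=  ((1 ^ 0) & (1 ^ 0))    ⊢ ((b & ((1 ^ 0) & (1 ^ 0))) & (a & 0))
(6) ((1 ^ 0) & (1 ^ 0))  =[xor_false ←]=  (((1 ^ 0) & (1 ^ 0)) ^ 0)    ⊢ E2

YES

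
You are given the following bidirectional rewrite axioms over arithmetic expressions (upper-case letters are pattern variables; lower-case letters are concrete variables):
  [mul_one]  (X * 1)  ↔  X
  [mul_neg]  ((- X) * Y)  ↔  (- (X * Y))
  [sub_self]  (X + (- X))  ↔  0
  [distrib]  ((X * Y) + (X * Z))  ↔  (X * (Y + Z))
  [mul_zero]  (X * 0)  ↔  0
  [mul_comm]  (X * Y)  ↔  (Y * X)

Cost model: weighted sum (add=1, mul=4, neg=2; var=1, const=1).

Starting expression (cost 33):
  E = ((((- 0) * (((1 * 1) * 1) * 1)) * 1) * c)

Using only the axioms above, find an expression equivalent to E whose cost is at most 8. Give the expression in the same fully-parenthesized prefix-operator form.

((- 0) * c)   [cost 8]

step 1: mul_one (→) rewrites (1 * 1) into 1, now ((((- 0) * ((1 * 1) * 1)) * 1) * c)
step 2: mul_one (→) rewrites (1 * 1) into 1, now ((((- 0) * (1 * 1)) * 1) * c)
step 3: mul_one (→) rewrites (1 * 1) into 1, now ((((- 0) * 1) * 1) * c)
step 4: mul_one (→) rewrites ((- 0) * 1) into (- 0), now (((- 0) * 1) * c)
step 5: mul_one (→) rewrites ((- 0) * 1) into (- 0), reaching cost 8 (bound 8)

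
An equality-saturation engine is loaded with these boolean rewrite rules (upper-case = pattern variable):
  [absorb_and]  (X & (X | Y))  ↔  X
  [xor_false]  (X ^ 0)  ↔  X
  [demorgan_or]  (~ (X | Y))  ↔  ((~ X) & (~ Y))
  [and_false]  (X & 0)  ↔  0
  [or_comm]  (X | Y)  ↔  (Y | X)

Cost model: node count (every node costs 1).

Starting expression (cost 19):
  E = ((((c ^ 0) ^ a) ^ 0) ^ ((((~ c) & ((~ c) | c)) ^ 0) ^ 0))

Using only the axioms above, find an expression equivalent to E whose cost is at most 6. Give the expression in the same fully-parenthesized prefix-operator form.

step 1: xor_false (→) rewrites ((((~ c) & ((~ c) | c)) ^ 0) ^ 0) into (((~ c) & ((~ c) | c)) ^ 0), now ((((c ^ 0) ^ a) ^ 0) ^ (((~ c) & ((~ c) | c)) ^ 0))
step 2: xor_false (→) rewrites (((c ^ 0) ^ a) ^ 0) into ((c ^ 0) ^ a), now (((c ^ 0) ^ a) ^ (((~ c) & ((~ c) | c)) ^ 0))
step 3: absorb_and (→) rewrites ((~ c) & ((~ c) | c)) into (~ c), now (((c ^ 0) ^ a) ^ ((~ c) ^ 0))
step 4: xor_false (→) rewrites ((~ c) ^ 0) into (~ c), now (((c ^ 0) ^ a) ^ (~ c))
step 5: xor_false (→) rewrites (c ^ 0) into c, reaching cost 6 (bound 6)

((c ^ a) ^ (~ c))   [cost 6]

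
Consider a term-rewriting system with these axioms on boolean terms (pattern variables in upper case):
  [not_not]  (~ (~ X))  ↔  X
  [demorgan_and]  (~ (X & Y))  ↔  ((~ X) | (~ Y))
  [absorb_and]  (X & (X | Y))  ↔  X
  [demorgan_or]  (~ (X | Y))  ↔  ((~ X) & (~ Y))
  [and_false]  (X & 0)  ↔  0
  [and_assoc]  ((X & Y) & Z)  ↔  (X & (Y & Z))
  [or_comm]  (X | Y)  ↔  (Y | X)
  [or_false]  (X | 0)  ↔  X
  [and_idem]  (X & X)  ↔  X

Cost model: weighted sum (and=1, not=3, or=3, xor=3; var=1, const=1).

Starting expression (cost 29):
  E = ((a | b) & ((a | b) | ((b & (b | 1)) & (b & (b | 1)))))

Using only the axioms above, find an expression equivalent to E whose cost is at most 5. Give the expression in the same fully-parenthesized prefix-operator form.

(a | b)   [cost 5]

(1) ((b & (b | 1)) & (b & (b | 1)))  =[and_idem →]=  (b & (b | 1))    ⊢ ((a | b) & ((a | b) | (b & (b | 1))))
(2) (b & (b | 1))  =[absorb_and →]=  b    ⊢ ((a | b) & ((a | b) | b))
(3) ((a | b) & ((a | b) | b))  =[absorb_and →]=  (a | b)    ⊢ cost 5, within 5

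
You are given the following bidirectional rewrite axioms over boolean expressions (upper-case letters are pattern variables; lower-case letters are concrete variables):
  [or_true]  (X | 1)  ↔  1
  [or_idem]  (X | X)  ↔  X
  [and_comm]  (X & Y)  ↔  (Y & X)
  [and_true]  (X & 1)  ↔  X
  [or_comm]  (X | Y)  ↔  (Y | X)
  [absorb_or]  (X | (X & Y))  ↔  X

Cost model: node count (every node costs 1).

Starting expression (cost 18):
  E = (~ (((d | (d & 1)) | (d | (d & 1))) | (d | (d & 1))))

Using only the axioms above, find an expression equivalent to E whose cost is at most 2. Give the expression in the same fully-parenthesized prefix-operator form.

(~ d)   [cost 2]

1. [or_idem →] ((d | (d & 1)) | (d | (d & 1)))  →  (d | (d & 1));  E = (~ ((d | (d & 1)) | (d | (d & 1))))
2. [or_idem →] ((d | (d & 1)) | (d | (d & 1)))  →  (d | (d & 1));  E = (~ (d | (d & 1)))
3. [and_true →] (d & 1)  →  d;  E = (~ (d | d))
4. [or_idem →] (d | d)  →  d;  cost 2 ≤ 2, done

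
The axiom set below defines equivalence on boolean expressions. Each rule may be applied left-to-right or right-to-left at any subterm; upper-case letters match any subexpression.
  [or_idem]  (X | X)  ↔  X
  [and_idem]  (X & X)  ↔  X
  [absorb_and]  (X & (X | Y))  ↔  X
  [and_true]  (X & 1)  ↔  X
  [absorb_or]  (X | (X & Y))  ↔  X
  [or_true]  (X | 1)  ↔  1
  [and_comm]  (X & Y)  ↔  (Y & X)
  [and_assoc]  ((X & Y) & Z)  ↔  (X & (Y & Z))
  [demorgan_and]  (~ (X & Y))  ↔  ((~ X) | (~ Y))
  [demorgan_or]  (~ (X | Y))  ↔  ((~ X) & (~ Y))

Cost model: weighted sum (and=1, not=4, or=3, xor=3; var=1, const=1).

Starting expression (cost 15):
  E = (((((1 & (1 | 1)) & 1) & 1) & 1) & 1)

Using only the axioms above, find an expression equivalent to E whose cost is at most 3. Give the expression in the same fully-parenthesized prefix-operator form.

(1) ((((1 & (1 | 1)) & 1) & 1) & 1)  =[and_assoc →]=  (((1 & (1 | 1)) & 1) & (1 & 1))    ⊢ ((((1 & (1 | 1)) & 1) & (1 & 1)) & 1)
(2) ((((1 & (1 | 1)) & 1) & (1 & 1)) & 1)  =[and_true →]=  (((1 & (1 | 1)) & 1) & (1 & 1))
(3) (1 | 1)  =[or_idem →]=  1    ⊢ (((1 & 1) & 1) & (1 & 1))
(4) (1 & 1)  =[and_idem →]=  1    ⊢ ((1 & 1) & (1 & 1))
(5) ((1 & 1) & (1 & 1))  =[and_idem →]=  (1 & 1)    ⊢ cost 3, within 3

(1 & 1)   [cost 3]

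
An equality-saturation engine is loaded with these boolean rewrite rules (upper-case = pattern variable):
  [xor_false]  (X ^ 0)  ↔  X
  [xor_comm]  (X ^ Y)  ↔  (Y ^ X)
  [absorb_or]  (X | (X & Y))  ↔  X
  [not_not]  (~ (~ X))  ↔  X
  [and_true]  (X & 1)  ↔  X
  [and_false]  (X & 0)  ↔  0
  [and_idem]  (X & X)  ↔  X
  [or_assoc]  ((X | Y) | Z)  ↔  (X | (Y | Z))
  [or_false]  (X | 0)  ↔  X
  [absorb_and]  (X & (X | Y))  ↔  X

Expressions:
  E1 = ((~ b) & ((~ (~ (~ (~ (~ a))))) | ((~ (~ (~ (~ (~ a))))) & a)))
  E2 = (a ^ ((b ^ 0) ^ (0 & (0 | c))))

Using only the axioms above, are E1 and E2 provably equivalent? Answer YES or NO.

The axioms are sound identities: if E1 ↔* E2 then E1 and E2 evaluate identically under any assignment.
Under a=0, b=0, c=0: E1 evaluates to 1, E2 to 0. Distinct ⇒ no rewrite sequence connects them.

NO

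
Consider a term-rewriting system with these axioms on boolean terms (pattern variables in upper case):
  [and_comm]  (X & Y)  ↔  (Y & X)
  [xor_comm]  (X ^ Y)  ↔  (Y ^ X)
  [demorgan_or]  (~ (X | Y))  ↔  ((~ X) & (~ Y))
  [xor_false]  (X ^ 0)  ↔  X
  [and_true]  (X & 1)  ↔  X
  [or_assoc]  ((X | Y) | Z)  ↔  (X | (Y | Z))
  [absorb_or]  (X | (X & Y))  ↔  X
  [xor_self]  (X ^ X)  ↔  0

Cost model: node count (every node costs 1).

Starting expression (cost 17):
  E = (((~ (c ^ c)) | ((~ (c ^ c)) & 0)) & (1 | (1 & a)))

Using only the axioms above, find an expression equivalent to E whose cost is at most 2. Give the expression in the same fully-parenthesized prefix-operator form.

(~ 0)   [cost 2]

(1) ((~ (c ^ c)) | ((~ (c ^ c)) & 0))  =[absorb_or →]=  (~ (c ^ c))    ⊢ ((~ (c ^ c)) & (1 | (1 & a)))
(2) (1 | (1 & a))  =[absorb_or →]=  1    ⊢ ((~ (c ^ c)) & 1)
(3) ((~ (c ^ c)) & 1)  =[and_true →]=  (~ (c ^ c))
(4) (c ^ c)  =[xor_self →]=  0    ⊢ cost 2, within 2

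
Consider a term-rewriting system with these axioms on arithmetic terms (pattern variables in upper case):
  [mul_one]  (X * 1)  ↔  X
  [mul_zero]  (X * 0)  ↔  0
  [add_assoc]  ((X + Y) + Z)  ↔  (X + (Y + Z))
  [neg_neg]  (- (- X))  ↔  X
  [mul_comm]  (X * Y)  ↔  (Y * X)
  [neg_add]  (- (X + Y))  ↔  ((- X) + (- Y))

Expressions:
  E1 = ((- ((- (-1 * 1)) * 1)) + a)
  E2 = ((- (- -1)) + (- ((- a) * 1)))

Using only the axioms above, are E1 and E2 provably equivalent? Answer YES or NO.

YES

1. [mul_one →] (-1 * 1)  →  -1;  E1 = ((- ((- -1) * 1)) + a)
2. [mul_one →] ((- -1) * 1)  →  (- -1);  E1 = ((- (- -1)) + a)
3. [neg_neg →] (- (- -1))  →  -1;  E1 = (-1 + a)
4. [neg_neg ←] a  →  (- (- a));  E1 = (-1 + (- (- a)))
5. [neg_neg ←] -1  →  (- (- -1));  E1 = ((- (- -1)) + (- (- a)))
6. [mul_one ←] (- a)  →  ((- a) * 1);  this is E2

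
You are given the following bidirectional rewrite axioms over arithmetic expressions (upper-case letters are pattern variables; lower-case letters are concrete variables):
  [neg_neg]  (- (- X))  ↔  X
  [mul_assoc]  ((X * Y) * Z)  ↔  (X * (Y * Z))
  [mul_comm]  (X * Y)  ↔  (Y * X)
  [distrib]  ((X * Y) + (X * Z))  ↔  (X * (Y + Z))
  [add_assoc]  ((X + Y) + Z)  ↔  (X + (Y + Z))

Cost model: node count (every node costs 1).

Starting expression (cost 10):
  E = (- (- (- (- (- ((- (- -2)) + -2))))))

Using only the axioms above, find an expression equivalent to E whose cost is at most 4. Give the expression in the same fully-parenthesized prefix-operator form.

(- (-2 + -2))   [cost 4]

step 1: neg_neg (→) rewrites (- (- (- ((- (- -2)) + -2)))) into (- ((- (- -2)) + -2)), now (- (- (- ((- (- -2)) + -2))))
step 2: neg_neg (→) rewrites (- (- (- ((- (- -2)) + -2)))) into (- ((- (- -2)) + -2))
step 3: neg_neg (→) rewrites (- (- -2)) into -2, reaching cost 4 (bound 4)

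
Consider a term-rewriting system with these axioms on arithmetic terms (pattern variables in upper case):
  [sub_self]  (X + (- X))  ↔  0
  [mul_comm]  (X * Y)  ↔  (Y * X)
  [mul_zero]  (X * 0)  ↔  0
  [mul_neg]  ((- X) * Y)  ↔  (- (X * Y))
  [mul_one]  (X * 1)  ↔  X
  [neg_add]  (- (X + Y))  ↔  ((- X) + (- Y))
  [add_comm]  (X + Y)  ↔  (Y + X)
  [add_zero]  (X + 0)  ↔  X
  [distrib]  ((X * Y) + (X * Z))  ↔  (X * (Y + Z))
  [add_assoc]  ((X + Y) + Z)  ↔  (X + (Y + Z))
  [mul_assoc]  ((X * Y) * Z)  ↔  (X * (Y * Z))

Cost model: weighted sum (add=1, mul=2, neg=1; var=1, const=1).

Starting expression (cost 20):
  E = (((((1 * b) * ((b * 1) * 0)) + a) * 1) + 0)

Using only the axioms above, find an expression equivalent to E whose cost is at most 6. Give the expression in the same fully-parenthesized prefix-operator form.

((b * 0) + a)   [cost 6]

step 1: mul_one (→) rewrites (b * 1) into b, now (((((1 * b) * (b * 0)) + a) * 1) + 0)
step 2: add_zero (→) rewrites (((((1 * b) * (b * 0)) + a) * 1) + 0) into ((((1 * b) * (b * 0)) + a) * 1)
step 3: mul_zero (→) rewrites (b * 0) into 0, now ((((1 * b) * 0) + a) * 1)
step 4: mul_comm (→) rewrites (1 * b) into (b * 1), now ((((b * 1) * 0) + a) * 1)
step 5: mul_one (→) rewrites (b * 1) into b, now (((b * 0) + a) * 1)
step 6: mul_one (→) rewrites (((b * 0) + a) * 1) into ((b * 0) + a), reaching cost 6 (bound 6)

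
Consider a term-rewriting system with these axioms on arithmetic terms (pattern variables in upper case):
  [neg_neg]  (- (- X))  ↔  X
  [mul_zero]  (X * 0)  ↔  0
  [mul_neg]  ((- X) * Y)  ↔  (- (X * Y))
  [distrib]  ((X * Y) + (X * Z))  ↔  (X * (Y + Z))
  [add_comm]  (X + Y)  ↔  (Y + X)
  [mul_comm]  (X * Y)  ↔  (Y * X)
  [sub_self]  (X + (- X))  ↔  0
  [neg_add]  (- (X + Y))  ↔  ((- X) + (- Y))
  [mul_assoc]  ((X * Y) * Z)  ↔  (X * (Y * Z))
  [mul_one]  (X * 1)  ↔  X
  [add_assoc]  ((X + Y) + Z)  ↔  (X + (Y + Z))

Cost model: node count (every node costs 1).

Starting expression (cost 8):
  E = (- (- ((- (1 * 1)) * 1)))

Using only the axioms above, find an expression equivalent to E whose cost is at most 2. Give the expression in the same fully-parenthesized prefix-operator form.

(1) (1 * 1)  =[mul_one →]=  1    ⊢ (- (- ((- 1) * 1)))
(2) ((- 1) * 1)  =[mul_one →]=  (- 1)    ⊢ (- (- (- 1)))
(3) (- (- (- 1)))  =[neg_neg →]=  (- 1)    ⊢ cost 2, within 2

(- 1)   [cost 2]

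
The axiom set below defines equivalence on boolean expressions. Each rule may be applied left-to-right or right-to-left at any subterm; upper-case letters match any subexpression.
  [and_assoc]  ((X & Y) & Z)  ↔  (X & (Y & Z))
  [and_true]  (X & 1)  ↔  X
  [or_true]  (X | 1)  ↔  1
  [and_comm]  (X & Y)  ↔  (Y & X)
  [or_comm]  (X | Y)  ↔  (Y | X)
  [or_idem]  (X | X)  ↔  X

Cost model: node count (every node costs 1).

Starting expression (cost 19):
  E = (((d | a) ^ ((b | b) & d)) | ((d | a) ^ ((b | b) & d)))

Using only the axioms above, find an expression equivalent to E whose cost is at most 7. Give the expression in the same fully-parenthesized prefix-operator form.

1. [or_idem →] (((d | a) ^ ((b | b) & d)) | ((d | a) ^ ((b | b) & d)))  →  ((d | a) ^ ((b | b) & d))
2. [or_idem →] (b | b)  →  b;  cost 7 ≤ 7, done

((d | a) ^ (b & d))   [cost 7]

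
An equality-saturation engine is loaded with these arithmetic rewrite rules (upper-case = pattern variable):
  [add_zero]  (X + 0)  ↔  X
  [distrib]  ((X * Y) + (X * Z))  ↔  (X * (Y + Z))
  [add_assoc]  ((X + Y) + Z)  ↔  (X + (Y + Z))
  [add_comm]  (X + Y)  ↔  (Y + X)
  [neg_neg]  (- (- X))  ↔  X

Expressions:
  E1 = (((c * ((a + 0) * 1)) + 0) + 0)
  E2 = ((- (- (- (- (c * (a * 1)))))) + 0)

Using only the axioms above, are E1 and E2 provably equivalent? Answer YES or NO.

(1) (((c * ((a + 0) * 1)) + 0) + 0)  =[add_zero →]=  ((c * ((a + 0) * 1)) + 0)
(2) (a + 0)  =[add_zero →]=  a    ⊢ ((c * (a * 1)) + 0)
(3) (c * (a * 1))  =[neg_neg ←]=  (- (- (c * (a * 1))))    ⊢ ((- (- (c * (a * 1)))) + 0)
(4) (c * (a * 1))  =[neg_neg ←]=  (- (- (c * (a * 1))))    ⊢ E2

YES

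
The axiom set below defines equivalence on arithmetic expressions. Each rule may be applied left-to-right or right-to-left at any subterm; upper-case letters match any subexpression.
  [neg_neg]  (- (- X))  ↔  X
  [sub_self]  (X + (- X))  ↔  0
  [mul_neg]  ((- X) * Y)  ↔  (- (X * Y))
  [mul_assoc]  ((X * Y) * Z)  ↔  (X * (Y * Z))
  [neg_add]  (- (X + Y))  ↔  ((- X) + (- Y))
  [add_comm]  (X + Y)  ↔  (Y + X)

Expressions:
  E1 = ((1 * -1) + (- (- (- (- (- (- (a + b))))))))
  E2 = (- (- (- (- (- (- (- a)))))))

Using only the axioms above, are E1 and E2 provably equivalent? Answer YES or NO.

NO

The axioms are sound identities: if E1 ↔* E2 then E1 and E2 evaluate identically under any assignment.
Under a=0, b=0: E1 evaluates to -1, E2 to 0. Distinct ⇒ no rewrite sequence connects them.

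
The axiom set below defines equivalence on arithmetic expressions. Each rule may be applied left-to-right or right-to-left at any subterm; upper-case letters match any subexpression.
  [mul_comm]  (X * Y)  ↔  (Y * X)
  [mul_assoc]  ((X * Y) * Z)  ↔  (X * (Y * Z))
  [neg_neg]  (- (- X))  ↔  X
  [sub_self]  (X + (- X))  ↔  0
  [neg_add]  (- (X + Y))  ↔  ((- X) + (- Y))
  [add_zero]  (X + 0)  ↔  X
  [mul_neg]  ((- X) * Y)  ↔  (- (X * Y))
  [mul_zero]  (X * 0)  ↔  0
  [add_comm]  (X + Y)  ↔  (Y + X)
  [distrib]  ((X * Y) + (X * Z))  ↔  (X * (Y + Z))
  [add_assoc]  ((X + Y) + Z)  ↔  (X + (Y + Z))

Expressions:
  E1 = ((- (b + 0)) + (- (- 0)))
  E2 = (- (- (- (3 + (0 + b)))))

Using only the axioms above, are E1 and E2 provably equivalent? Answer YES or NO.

The axioms are sound identities: if E1 ↔* E2 then E1 and E2 evaluate identically under any assignment.
Under b=0: E1 evaluates to 0, E2 to -3. Distinct ⇒ no rewrite sequence connects them.

NO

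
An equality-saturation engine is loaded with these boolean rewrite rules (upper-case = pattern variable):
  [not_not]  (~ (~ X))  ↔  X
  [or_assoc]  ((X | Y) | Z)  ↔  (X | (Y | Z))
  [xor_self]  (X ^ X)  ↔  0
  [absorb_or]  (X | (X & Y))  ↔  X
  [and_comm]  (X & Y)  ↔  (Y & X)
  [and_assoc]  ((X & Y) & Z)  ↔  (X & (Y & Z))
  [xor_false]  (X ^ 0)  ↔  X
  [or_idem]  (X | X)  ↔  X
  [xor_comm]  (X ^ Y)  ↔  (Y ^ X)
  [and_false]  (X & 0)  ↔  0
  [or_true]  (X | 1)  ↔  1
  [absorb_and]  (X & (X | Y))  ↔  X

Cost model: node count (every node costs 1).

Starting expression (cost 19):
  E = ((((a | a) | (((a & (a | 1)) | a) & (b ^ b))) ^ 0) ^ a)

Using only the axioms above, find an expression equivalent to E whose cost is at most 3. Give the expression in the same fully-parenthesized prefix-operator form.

step 1: absorb_and (→) rewrites (a & (a | 1)) into a, now ((((a | a) | ((a | a) & (b ^ b))) ^ 0) ^ a)
step 2: xor_self (→) rewrites (b ^ b) into 0, now ((((a | a) | ((a | a) & 0)) ^ 0) ^ a)
step 3: absorb_or (→) rewrites ((a | a) | ((a | a) & 0)) into (a | a), now (((a | a) ^ 0) ^ a)
step 4: or_idem (→) rewrites (a | a) into a, now ((a ^ 0) ^ a)
step 5: xor_false (→) rewrites (a ^ 0) into a, reaching cost 3 (bound 3)

(a ^ a)   [cost 3]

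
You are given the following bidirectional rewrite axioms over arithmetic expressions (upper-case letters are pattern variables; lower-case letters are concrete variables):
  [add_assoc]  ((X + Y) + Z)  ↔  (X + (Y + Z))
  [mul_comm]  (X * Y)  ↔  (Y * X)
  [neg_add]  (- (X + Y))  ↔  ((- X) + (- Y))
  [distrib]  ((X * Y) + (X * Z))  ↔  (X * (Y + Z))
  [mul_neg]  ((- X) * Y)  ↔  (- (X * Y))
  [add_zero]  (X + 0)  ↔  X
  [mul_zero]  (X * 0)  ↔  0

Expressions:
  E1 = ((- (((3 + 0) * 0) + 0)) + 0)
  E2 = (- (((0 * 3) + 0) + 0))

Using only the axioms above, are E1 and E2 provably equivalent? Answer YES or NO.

(1) (3 + 0)  =[add_zero →]=  3    ⊢ ((- ((3 * 0) + 0)) + 0)
(2) ((- ((3 * 0) + 0)) + 0)  =[add_zero →]=  (- ((3 * 0) + 0))
(3) (3 * 0)  =[add_zero ←]=  ((3 * 0) + 0)    ⊢ (- (((3 * 0) + 0) + 0))
(4) (3 * 0)  =[mul_comm →]=  (0 * 3)    ⊢ E2

YES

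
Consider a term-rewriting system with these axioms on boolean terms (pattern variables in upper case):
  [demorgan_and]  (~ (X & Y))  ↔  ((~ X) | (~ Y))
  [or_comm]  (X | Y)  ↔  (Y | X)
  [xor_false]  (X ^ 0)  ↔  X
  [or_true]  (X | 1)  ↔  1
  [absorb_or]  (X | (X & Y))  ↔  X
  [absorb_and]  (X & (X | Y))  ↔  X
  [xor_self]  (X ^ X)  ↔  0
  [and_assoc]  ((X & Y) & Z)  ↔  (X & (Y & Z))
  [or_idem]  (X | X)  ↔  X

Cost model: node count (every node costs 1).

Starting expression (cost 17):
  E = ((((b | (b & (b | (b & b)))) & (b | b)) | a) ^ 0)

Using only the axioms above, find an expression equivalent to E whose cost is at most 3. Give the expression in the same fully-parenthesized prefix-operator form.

(b | a)   [cost 3]

step 1: absorb_or (→) rewrites (b | (b & b)) into b, now ((((b | (b & b)) & (b | b)) | a) ^ 0)
step 2: absorb_or (→) rewrites (b | (b & b)) into b, now (((b & (b | b)) | a) ^ 0)
step 3: absorb_and (→) rewrites (b & (b | b)) into b, now ((b | a) ^ 0)
step 4: xor_false (→) rewrites ((b | a) ^ 0) into (b | a), reaching cost 3 (bound 3)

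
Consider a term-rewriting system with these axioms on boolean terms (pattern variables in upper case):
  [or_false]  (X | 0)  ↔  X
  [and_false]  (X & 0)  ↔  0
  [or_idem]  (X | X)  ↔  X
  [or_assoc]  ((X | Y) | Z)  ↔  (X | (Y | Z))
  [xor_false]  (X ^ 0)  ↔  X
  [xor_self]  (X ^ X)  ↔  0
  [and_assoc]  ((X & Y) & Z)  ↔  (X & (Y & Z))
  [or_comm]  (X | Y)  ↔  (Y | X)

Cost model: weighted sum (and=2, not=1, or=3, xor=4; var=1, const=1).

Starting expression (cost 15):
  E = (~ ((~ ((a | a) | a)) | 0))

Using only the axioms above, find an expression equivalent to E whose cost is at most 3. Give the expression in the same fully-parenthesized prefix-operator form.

step 1: or_idem (→) rewrites (a | a) into a, now (~ ((~ (a | a)) | 0))
step 2: or_false (→) rewrites ((~ (a | a)) | 0) into (~ (a | a)), now (~ (~ (a | a)))
step 3: or_idem (→) rewrites (a | a) into a, reaching cost 3 (bound 3)

(~ (~ a))   [cost 3]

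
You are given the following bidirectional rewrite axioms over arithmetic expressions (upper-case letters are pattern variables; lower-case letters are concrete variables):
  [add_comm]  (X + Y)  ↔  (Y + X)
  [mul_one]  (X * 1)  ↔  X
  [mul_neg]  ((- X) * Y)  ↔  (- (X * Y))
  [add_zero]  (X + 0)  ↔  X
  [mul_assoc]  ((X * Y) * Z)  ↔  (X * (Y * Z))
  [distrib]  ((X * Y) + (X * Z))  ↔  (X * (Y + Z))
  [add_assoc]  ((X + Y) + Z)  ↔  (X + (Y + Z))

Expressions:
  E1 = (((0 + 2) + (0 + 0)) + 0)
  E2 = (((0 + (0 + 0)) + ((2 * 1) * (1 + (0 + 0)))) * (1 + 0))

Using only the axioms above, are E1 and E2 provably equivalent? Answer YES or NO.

YES

(1) (0 + 0)  =[add_zero →]=  0    ⊢ (((0 + 2) + 0) + 0)
(2) ((0 + 2) + 0)  =[add_zero →]=  (0 + 2)    ⊢ ((0 + 2) + 0)
(3) ((0 + 2) + 0)  =[add_zero →]=  (0 + 2)
(4) 0  =[add_zero ←]=  (0 + 0)    ⊢ ((0 + 0) + 2)
(5) 2  =[mul_one ←]=  (2 * 1)    ⊢ ((0 + 0) + (2 * 1))
(6) 1  =[add_zero ←]=  (1 + 0)    ⊢ ((0 + 0) + (2 * (1 + 0)))
(7) ((0 + 0) + (2 * (1 + 0)))  =[mul_one ←]=  (((0 + 0) + (2 * (1 + 0))) * 1)
(8) 2  =[mul_one ←]=  (2 * 1)    ⊢ (((0 + 0) + ((2 * 1) * (1 + 0))) * 1)
(9) 1  =[add_zero ←]=  (1 + 0)    ⊢ (((0 + 0) + ((2 * 1) * (1 + 0))) * (1 + 0))
(10) 0  =[add_zero ←]=  (0 + 0)    ⊢ (((0 + (0 + 0)) + ((2 * 1) * (1 + 0))) * (1 + 0))
(11) 0  =[add_zero ←]=  (0 + 0)    ⊢ E2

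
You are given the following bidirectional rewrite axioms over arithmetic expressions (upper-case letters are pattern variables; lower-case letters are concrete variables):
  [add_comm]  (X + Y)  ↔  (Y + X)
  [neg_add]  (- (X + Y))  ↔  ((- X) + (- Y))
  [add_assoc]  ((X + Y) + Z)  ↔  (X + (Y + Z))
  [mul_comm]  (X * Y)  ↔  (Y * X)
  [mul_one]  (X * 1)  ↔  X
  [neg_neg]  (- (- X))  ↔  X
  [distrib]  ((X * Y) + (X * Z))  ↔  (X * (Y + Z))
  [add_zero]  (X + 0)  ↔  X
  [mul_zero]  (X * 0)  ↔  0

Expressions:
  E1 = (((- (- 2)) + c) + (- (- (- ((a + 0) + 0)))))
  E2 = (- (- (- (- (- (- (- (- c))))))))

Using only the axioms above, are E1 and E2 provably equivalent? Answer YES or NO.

NO

Every axiom is a valid identity, so a rewrite proof would force E1 and E2 to agree under every assignment.
At a=0, c=0: E1 = 2 but E2 = 0; they differ, so no derivation exists.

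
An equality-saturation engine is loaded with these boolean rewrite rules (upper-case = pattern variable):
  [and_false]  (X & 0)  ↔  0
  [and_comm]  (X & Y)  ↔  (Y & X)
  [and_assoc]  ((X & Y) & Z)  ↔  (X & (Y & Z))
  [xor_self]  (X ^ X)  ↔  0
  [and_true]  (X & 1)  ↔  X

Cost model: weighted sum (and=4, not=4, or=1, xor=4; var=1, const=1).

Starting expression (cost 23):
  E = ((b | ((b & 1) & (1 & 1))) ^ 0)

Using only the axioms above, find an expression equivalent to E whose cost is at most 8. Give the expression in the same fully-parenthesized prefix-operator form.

step 1: and_true (→) rewrites (b & 1) into b, now ((b | (b & (1 & 1))) ^ 0)
step 2: and_true (→) rewrites (1 & 1) into 1, now ((b | (b & 1)) ^ 0)
step 3: and_true (→) rewrites (b & 1) into b, reaching cost 8 (bound 8)

((b | b) ^ 0)   [cost 8]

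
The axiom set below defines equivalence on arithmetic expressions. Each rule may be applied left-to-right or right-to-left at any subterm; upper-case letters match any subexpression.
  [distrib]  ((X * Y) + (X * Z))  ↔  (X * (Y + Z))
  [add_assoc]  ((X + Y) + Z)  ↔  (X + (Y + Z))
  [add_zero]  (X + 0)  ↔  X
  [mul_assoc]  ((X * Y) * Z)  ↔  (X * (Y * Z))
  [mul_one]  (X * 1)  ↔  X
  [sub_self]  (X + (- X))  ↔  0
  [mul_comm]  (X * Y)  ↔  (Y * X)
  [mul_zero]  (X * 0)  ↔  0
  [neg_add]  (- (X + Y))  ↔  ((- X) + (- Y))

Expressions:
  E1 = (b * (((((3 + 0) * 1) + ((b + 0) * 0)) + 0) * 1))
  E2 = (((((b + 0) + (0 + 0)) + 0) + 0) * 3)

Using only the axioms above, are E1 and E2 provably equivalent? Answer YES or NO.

YES

(1) ((((3 + 0) * 1) + ((b + 0) * 0)) + 0)  =[add_zero →]=  (((3 + 0) * 1) + ((b + 0) * 0))    ⊢ (b * ((((3 + 0) * 1) + ((b + 0) * 0)) * 1))
(2) ((((3 + 0) * 1) + ((b + 0) * 0)) * 1)  =[mul_one →]=  (((3 + 0) * 1) + ((b + 0) * 0))    ⊢ (b * (((3 + 0) * 1) + ((b + 0) * 0)))
(3) (b + 0)  =[add_zero →]=  b    ⊢ (b * (((3 + 0) * 1) + (b * 0)))
(4) (b * 0)  =[mul_zero →]=  0    ⊢ (b * (((3 + 0) * 1) + 0))
(5) ((3 + 0) * 1)  =[mul_one →]=  (3 + 0)    ⊢ (b * ((3 + 0) + 0))
(6) (3 + 0)  =[add_zero →]=  3    ⊢ (b * (3 + 0))
(7) (3 + 0)  =[add_zero →]=  3    ⊢ (b * 3)
(8) b  =[add_zero ←]=  (b + 0)    ⊢ ((b + 0) * 3)
(9) (b + 0)  =[add_zero ←]=  ((b + 0) + 0)    ⊢ (((b + 0) + 0) * 3)
(10) ((b + 0) + 0)  =[add_zero ←]=  (((b + 0) + 0) + 0)    ⊢ ((((b + 0) + 0) + 0) * 3)
(11) 0  =[add_zero ←]=  (0 + 0)    ⊢ ((((b + 0) + (0 + 0)) + 0) * 3)
(12) ((b + 0) + (0 + 0))  =[add_zero ←]=  (((b + 0) + (0 + 0)) + 0)    ⊢ E2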